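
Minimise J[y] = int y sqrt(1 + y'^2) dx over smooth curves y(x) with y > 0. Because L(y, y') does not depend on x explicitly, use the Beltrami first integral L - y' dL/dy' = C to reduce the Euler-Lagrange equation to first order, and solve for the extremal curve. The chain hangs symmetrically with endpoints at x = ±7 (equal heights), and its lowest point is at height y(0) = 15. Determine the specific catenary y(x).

The Lagrangian L(y, y') = y sqrt(1 + y'^2) has no explicit x dependence, so the Beltrami identity applies:
    L − y' ∂L/∂y' = C.
Compute ∂L/∂y' = y · y' / sqrt(1 + y'^2). Then
    L − y' ∂L/∂y'
    = y sqrt(1 + y'^2) − y · y'^2 / sqrt(1 + y'^2)
    = y (1 + y'^2 − y'^2) / sqrt(1 + y'^2)
    = y / sqrt(1 + y'^2) = C.
Squaring gives y^2 = C^2 (1 + y'^2), i.e.
    y'^2 = y^2 / C^2 − 1.
Separating variables,
    dy / sqrt(y^2 − C^2) = dx / C,
and integrating gives arccosh(y / C) = (x − a)/C, so
    y(x) = C cosh((x − a)/C),
the catenary. The constants C and a are fixed by the two endpoint conditions (and, for the hanging-chain problem, the length constraint selects C).
Now fit the given data. The endpoints x = ±7 are symmetric at equal height, so the catenary is even about its minimum: a = 0 and y(x) = C cosh(x/C). The lowest point is y(0) = C cosh(0) = C, and we are told y(0) = 15, so C = 15. Therefore
    y(x) = 15 cosh(x/15),
and at the endpoints
    y(±7) = 15 cosh(7/15).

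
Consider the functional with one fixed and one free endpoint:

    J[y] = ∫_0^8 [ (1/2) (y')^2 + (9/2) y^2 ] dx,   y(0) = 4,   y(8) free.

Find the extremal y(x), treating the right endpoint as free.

The Lagrangian L = (1/2) (y')^2 + (9/2) y^2 gives
    ∂L/∂y = 9 y,   ∂L/∂y' = y'.
Euler-Lagrange: y'' − 9 y = 0.
With k = 3, the general solution is
    y(x) = A cosh(3 x) + B sinh(3 x).
Fixed left endpoint y(0) = 4 ⇒ A = 4.
The right endpoint x = 8 is free, so the natural (transversality) condition is ∂L/∂y' |_{x=8} = 0, i.e. y'(8) = 0.
Compute y'(x) = A k sinh(k x) + B k cosh(k x), so
    y'(8) = A k sinh(k·8) + B k cosh(k·8) = 0
    ⇒ B = −A tanh(k·8) = − 4 tanh(3·8).
Therefore the extremal is
    y(x) = 4 cosh(3 x) − 4 tanh(3·8) sinh(3 x).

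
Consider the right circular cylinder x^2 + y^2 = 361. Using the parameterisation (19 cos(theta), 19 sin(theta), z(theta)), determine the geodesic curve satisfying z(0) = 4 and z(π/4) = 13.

Parameterise the cylinder of radius R = 19 as
    r(θ) = (19 cos θ, 19 sin θ, z(θ)).
The arc-length element is
    ds = sqrt(361 + (dz/dθ)^2) dθ,
so the Lagrangian is L = sqrt(361 + z'^2).
L depends on z' only, not on z or θ, so ∂L/∂z = 0 and
    ∂L/∂z' = z' / sqrt(361 + z'^2).
The Euler-Lagrange equation gives
    d/dθ( z' / sqrt(361 + z'^2) ) = 0,
so z' is constant. Integrating once:
    z(θ) = a θ + b,
a helix on the cylinder (a straight line when the cylinder is unrolled). The constants a, b are determined by the endpoint conditions.
With endpoint conditions z(0) = 4 and z(π/4) = 13: from z(0) = b we get b = 4, and a·π/4 + 4 = 13 gives a = 36/π, so
    z(θ) = (36/π) θ + 4.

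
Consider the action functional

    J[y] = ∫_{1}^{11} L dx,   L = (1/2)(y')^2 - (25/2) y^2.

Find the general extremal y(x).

The Lagrangian is L = (1/2)(y')^2 - (25/2) y^2.
∂L/∂y = -25y.
∂L/∂y' = y'.
The Euler-Lagrange equation d/dx(∂L/∂y') − ∂L/∂y = 0 becomes:
    y'' + 25 y = 0
General solution: y(x) = A sin(5x) + B cos(5x), where A and B are arbitrary constants fixed by the endpoint conditions.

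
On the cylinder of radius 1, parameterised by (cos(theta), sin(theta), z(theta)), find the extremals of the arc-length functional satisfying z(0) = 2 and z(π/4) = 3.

Parameterise the cylinder of radius R = 1 as
    r(θ) = (cos θ, sin θ, z(θ)).
The arc-length element is
    ds = sqrt(1 + (dz/dθ)^2) dθ,
so the Lagrangian is L = sqrt(1 + z'^2).
L depends on z' only, not on z or θ, so ∂L/∂z = 0 and
    ∂L/∂z' = z' / sqrt(1 + z'^2).
The Euler-Lagrange equation gives
    d/dθ( z' / sqrt(1 + z'^2) ) = 0,
so z' is constant. Integrating once:
    z(θ) = a θ + b,
a helix on the cylinder (a straight line when the cylinder is unrolled). The constants a, b are determined by the endpoint conditions.
With endpoint conditions z(0) = 2 and z(π/4) = 3: from z(0) = b we get b = 2, and a·π/4 + 2 = 3 gives a = 4/π, so
    z(θ) = (4/π) θ + 2.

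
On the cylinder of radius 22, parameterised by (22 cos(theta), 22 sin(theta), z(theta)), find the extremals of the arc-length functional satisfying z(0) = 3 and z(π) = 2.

Parameterise the cylinder of radius R = 22 as
    r(θ) = (22 cos θ, 22 sin θ, z(θ)).
The arc-length element is
    ds = sqrt(484 + (dz/dθ)^2) dθ,
so the Lagrangian is L = sqrt(484 + z'^2).
L depends on z' only, not on z or θ, so ∂L/∂z = 0 and
    ∂L/∂z' = z' / sqrt(484 + z'^2).
The Euler-Lagrange equation gives
    d/dθ( z' / sqrt(484 + z'^2) ) = 0,
so z' is constant. Integrating once:
    z(θ) = a θ + b,
a helix on the cylinder (a straight line when the cylinder is unrolled). The constants a, b are determined by the endpoint conditions.
With endpoint conditions z(0) = 3 and z(π) = 2: from z(0) = b we get b = 3, and a·π + 3 = 2 gives a = -1/π, so
    z(θ) = (-1/π) θ + 3.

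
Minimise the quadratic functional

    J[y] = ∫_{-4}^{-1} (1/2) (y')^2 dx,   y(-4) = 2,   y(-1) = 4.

The Lagrangian is L = (1/2) (y')^2.
Compute ∂L/∂y = 0, ∂L/∂y' = y'.
The Euler-Lagrange equation d/dx(∂L/∂y') − ∂L/∂y = 0 reduces to
    y'' = 0.
Its general solution is
    y(x) = A x + B,
with A, B fixed by the endpoint conditions.
Applying the endpoint conditions y(-4) = 2 and y(-1) = 4: solve A·-4 + B = 2 and A·-1 + B = 4. Subtracting gives A(-1 − -4) = 4 − 2, so A = 2/3, and B = 2 − A·-4 = 14/3. Therefore
    y(x) = (2/3) x + 14/3.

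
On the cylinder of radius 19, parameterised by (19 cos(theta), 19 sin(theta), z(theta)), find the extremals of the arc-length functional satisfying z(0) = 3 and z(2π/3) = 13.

Parameterise the cylinder of radius R = 19 as
    r(θ) = (19 cos θ, 19 sin θ, z(θ)).
The arc-length element is
    ds = sqrt(361 + (dz/dθ)^2) dθ,
so the Lagrangian is L = sqrt(361 + z'^2).
L depends on z' only, not on z or θ, so ∂L/∂z = 0 and
    ∂L/∂z' = z' / sqrt(361 + z'^2).
The Euler-Lagrange equation gives
    d/dθ( z' / sqrt(361 + z'^2) ) = 0,
so z' is constant. Integrating once:
    z(θ) = a θ + b,
a helix on the cylinder (a straight line when the cylinder is unrolled). The constants a, b are determined by the endpoint conditions.
With endpoint conditions z(0) = 3 and z(2π/3) = 13: from z(0) = b we get b = 3, and a·2π/3 + 3 = 13 gives a = 15/π, so
    z(θ) = (15/π) θ + 3.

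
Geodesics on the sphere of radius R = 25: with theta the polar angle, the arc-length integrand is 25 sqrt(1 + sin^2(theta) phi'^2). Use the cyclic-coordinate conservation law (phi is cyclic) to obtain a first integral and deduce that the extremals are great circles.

On the sphere of radius R = 25 with spherical coordinates (θ, φ), the induced metric is
    ds^2 = 625(dθ^2 + sin^2(θ) dφ^2).
Parameterise by θ; the arc-length functional is
    J[φ] = ∫ 25 sqrt(1 + sin^2(θ) (dφ/dθ)^2) dθ,
so L = 25 sqrt(1 + sin^2(θ) φ'^2). Compute
    ∂L/∂φ = 0  (L has no explicit φ dependence),
    ∂L/∂φ' = 25 sin^2(θ) φ' / sqrt(1 + sin^2(θ) φ'^2).
Since ∂L/∂φ = 0, the Euler-Lagrange equation
    d/dθ(∂L/∂φ') − ∂L/∂φ = 0
reduces to d/dθ(∂L/∂φ') = 0, i.e. the momentum conjugate to φ is conserved:
    25 sin^2(θ) φ' / sqrt(1 + sin^2(θ) φ'^2) = C.
The overall factor of 25 is constant, so dividing through gives Clairaut's relation sin^2(θ) φ' / sqrt(1 + sin^2(θ) φ'^2) = C' (with C' = C/25). Solving for φ' and integrating gives the great-circle family
    cot(θ) = A cos(φ − φ_0),
i.e. the intersection of the sphere with a plane through the origin. The two constants A and φ_0 (equivalently C and one phase) are fixed by the two endpoint conditions.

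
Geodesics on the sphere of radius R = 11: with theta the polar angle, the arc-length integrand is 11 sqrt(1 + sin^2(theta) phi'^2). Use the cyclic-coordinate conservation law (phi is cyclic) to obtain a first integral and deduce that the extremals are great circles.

On the sphere of radius R = 11 with spherical coordinates (θ, φ), the induced metric is
    ds^2 = 121(dθ^2 + sin^2(θ) dφ^2).
Parameterise by θ; the arc-length functional is
    J[φ] = ∫ 11 sqrt(1 + sin^2(θ) (dφ/dθ)^2) dθ,
so L = 11 sqrt(1 + sin^2(θ) φ'^2). Compute
    ∂L/∂φ = 0  (L has no explicit φ dependence),
    ∂L/∂φ' = 11 sin^2(θ) φ' / sqrt(1 + sin^2(θ) φ'^2).
Since ∂L/∂φ = 0, the Euler-Lagrange equation
    d/dθ(∂L/∂φ') − ∂L/∂φ = 0
reduces to d/dθ(∂L/∂φ') = 0, i.e. the momentum conjugate to φ is conserved:
    11 sin^2(θ) φ' / sqrt(1 + sin^2(θ) φ'^2) = C.
The overall factor of 11 is constant, so dividing through gives Clairaut's relation sin^2(θ) φ' / sqrt(1 + sin^2(θ) φ'^2) = C' (with C' = C/11). Solving for φ' and integrating gives the great-circle family
    cot(θ) = A cos(φ − φ_0),
i.e. the intersection of the sphere with a plane through the origin. The two constants A and φ_0 (equivalently C and one phase) are fixed by the two endpoint conditions.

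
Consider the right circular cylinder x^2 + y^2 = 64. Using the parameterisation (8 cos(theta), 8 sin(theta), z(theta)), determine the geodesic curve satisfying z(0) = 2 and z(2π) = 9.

Parameterise the cylinder of radius R = 8 as
    r(θ) = (8 cos θ, 8 sin θ, z(θ)).
The arc-length element is
    ds = sqrt(64 + (dz/dθ)^2) dθ,
so the Lagrangian is L = sqrt(64 + z'^2).
L depends on z' only, not on z or θ, so ∂L/∂z = 0 and
    ∂L/∂z' = z' / sqrt(64 + z'^2).
The Euler-Lagrange equation gives
    d/dθ( z' / sqrt(64 + z'^2) ) = 0,
so z' is constant. Integrating once:
    z(θ) = a θ + b,
a helix on the cylinder (a straight line when the cylinder is unrolled). The constants a, b are determined by the endpoint conditions.
With endpoint conditions z(0) = 2 and z(2π) = 9: from z(0) = b we get b = 2, and a·2π + 2 = 9 gives a = 7/(2π), so
    z(θ) = (7/(2π)) θ + 2.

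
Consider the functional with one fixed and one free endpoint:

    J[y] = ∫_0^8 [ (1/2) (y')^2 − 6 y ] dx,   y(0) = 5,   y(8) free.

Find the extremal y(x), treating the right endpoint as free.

The Lagrangian L = (1/2) (y')^2 − 6 y gives
    ∂L/∂y = −6,   ∂L/∂y' = y'.
Euler-Lagrange: d/dx(y') − (−6) = 0, i.e. y'' + 6 = 0, so
    y(x) = −(6/2) x^2 + C1 x + C2.
Fixed left endpoint y(0) = 5 ⇒ C2 = 5.
The right endpoint x = 8 is free, so the natural (transversality) condition is ∂L/∂y' |_{x=8} = 0, i.e. y'(8) = 0.
Compute y'(x) = −6 x + C1, so y'(8) = −48 + C1 = 0 ⇒ C1 = 48.
Therefore the extremal is
    y(x) = −3 x^2 + 48 x + 5.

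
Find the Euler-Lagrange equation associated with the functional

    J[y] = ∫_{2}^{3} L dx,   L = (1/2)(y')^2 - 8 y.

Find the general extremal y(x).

The Lagrangian is L = (1/2)(y')^2 - 8 y.
∂L/∂y = -8.
∂L/∂y' = y'.
The Euler-Lagrange equation d/dx(∂L/∂y') − ∂L/∂y = 0 becomes:
    y'' + 8 = 0
General solution: y(x) = -4 x^2 + A x + B, where A and B are arbitrary constants fixed by the endpoint conditions.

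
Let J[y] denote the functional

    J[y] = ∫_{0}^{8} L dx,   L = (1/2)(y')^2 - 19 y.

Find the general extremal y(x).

The Lagrangian is L = (1/2)(y')^2 - 19 y.
∂L/∂y = -19.
∂L/∂y' = y'.
The Euler-Lagrange equation d/dx(∂L/∂y') − ∂L/∂y = 0 becomes:
    y'' + 19 = 0
General solution: y(x) = -(19/2) x^2 + A x + B, where A and B are arbitrary constants fixed by the endpoint conditions.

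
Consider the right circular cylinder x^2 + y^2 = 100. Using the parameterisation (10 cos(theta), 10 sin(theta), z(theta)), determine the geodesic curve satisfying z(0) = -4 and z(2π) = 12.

Parameterise the cylinder of radius R = 10 as
    r(θ) = (10 cos θ, 10 sin θ, z(θ)).
The arc-length element is
    ds = sqrt(100 + (dz/dθ)^2) dθ,
so the Lagrangian is L = sqrt(100 + z'^2).
L depends on z' only, not on z or θ, so ∂L/∂z = 0 and
    ∂L/∂z' = z' / sqrt(100 + z'^2).
The Euler-Lagrange equation gives
    d/dθ( z' / sqrt(100 + z'^2) ) = 0,
so z' is constant. Integrating once:
    z(θ) = a θ + b,
a helix on the cylinder (a straight line when the cylinder is unrolled). The constants a, b are determined by the endpoint conditions.
With endpoint conditions z(0) = -4 and z(2π) = 12: from z(0) = b we get b = -4, and a·2π + -4 = 12 gives a = 8/π, so
    z(θ) = (8/π) θ − 4.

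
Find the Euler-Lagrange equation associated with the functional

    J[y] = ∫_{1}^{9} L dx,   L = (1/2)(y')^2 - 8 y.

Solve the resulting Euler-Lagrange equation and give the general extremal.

The Lagrangian is L = (1/2)(y')^2 - 8 y.
∂L/∂y = -8.
∂L/∂y' = y'.
The Euler-Lagrange equation d/dx(∂L/∂y') − ∂L/∂y = 0 becomes:
    y'' + 8 = 0
General solution: y(x) = -4 x^2 + A x + B, where A and B are arbitrary constants fixed by the endpoint conditions.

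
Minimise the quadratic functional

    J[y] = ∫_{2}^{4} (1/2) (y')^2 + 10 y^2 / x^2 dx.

The Lagrangian is L = (1/2) (y')^2 + 10 y^2 / x^2.
Compute ∂L/∂y = 20y/x^2, ∂L/∂y' = y'.
The Euler-Lagrange equation d/dx(∂L/∂y') − ∂L/∂y = 0 reduces to
    y'' − 20/x^2 · y = 0  (x > 0).
Its general solution is
    y(x) = A x^5 + B x^(-4),
with A, B fixed by the endpoint conditions.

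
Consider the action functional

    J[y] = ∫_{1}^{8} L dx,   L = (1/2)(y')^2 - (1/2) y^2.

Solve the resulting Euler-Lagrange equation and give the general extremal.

The Lagrangian is L = (1/2)(y')^2 - (1/2) y^2.
∂L/∂y = -y.
∂L/∂y' = y'.
The Euler-Lagrange equation d/dx(∂L/∂y') − ∂L/∂y = 0 becomes:
    y'' + y = 0
General solution: y(x) = A sin(x) + B cos(x), where A and B are arbitrary constants fixed by the endpoint conditions.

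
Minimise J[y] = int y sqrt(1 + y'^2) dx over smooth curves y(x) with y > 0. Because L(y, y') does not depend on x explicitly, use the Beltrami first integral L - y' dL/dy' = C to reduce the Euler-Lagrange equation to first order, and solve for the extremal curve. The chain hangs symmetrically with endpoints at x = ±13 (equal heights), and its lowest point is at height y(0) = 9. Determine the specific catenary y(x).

The Lagrangian L(y, y') = y sqrt(1 + y'^2) has no explicit x dependence, so the Beltrami identity applies:
    L − y' ∂L/∂y' = C.
Compute ∂L/∂y' = y · y' / sqrt(1 + y'^2). Then
    L − y' ∂L/∂y'
    = y sqrt(1 + y'^2) − y · y'^2 / sqrt(1 + y'^2)
    = y (1 + y'^2 − y'^2) / sqrt(1 + y'^2)
    = y / sqrt(1 + y'^2) = C.
Squaring gives y^2 = C^2 (1 + y'^2), i.e.
    y'^2 = y^2 / C^2 − 1.
Separating variables,
    dy / sqrt(y^2 − C^2) = dx / C,
and integrating gives arccosh(y / C) = (x − a)/C, so
    y(x) = C cosh((x − a)/C),
the catenary. The constants C and a are fixed by the two endpoint conditions (and, for the hanging-chain problem, the length constraint selects C).
Now fit the given data. The endpoints x = ±13 are symmetric at equal height, so the catenary is even about its minimum: a = 0 and y(x) = C cosh(x/C). The lowest point is y(0) = C cosh(0) = C, and we are told y(0) = 9, so C = 9. Therefore
    y(x) = 9 cosh(x/9),
and at the endpoints
    y(±13) = 9 cosh(13/9).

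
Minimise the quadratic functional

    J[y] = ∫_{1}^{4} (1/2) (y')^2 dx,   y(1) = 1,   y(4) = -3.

The Lagrangian is L = (1/2) (y')^2.
Compute ∂L/∂y = 0, ∂L/∂y' = y'.
The Euler-Lagrange equation d/dx(∂L/∂y') − ∂L/∂y = 0 reduces to
    y'' = 0.
Its general solution is
    y(x) = A x + B,
with A, B fixed by the endpoint conditions.
Applying the endpoint conditions y(1) = 1 and y(4) = -3: solve A·1 + B = 1 and A·4 + B = -3. Subtracting gives A(4 − 1) = -3 − 1, so A = -4/3, and B = 1 − A·1 = 7/3. Therefore
    y(x) = (-4/3) x + 7/3.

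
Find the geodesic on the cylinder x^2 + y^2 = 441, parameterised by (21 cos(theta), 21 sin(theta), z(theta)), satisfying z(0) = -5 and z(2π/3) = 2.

Parameterise the cylinder of radius R = 21 as
    r(θ) = (21 cos θ, 21 sin θ, z(θ)).
The arc-length element is
    ds = sqrt(441 + (dz/dθ)^2) dθ,
so the Lagrangian is L = sqrt(441 + z'^2).
L depends on z' only, not on z or θ, so ∂L/∂z = 0 and
    ∂L/∂z' = z' / sqrt(441 + z'^2).
The Euler-Lagrange equation gives
    d/dθ( z' / sqrt(441 + z'^2) ) = 0,
so z' is constant. Integrating once:
    z(θ) = a θ + b,
a helix on the cylinder (a straight line when the cylinder is unrolled). The constants a, b are determined by the endpoint conditions.
With endpoint conditions z(0) = -5 and z(2π/3) = 2: from z(0) = b we get b = -5, and a·2π/3 + -5 = 2 gives a = 21/(2π), so
    z(θ) = (21/(2π)) θ − 5.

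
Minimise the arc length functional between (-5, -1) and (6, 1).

Arc-length functional: J[y] = ∫ sqrt(1 + (y')^2) dx.
Lagrangian L = sqrt(1 + (y')^2) has no explicit y dependence, so ∂L/∂y = 0 and the Euler-Lagrange equation gives
    d/dx( y' / sqrt(1 + (y')^2) ) = 0  ⇒  y' / sqrt(1 + (y')^2) = const.
Hence y' is constant, so y(x) is affine.
Fitting the endpoints (-5, -1) and (6, 1):
    slope m = (1 − (-1)) / (6 − (-5)) = 2/11,
    intercept c = (-1) − m·(-5) = -1/11.
Extremal: y(x) = (2/11) x - 1/11.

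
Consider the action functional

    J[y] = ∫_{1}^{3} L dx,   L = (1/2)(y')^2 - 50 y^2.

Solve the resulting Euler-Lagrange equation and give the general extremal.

The Lagrangian is L = (1/2)(y')^2 - 50 y^2.
∂L/∂y = -100y.
∂L/∂y' = y'.
The Euler-Lagrange equation d/dx(∂L/∂y') − ∂L/∂y = 0 becomes:
    y'' + 100 y = 0
General solution: y(x) = A sin(10x) + B cos(10x), where A and B are arbitrary constants fixed by the endpoint conditions.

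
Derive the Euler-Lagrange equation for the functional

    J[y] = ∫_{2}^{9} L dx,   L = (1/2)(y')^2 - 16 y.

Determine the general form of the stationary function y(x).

The Lagrangian is L = (1/2)(y')^2 - 16 y.
∂L/∂y = -16.
∂L/∂y' = y'.
The Euler-Lagrange equation d/dx(∂L/∂y') − ∂L/∂y = 0 becomes:
    y'' + 16 = 0
General solution: y(x) = -8 x^2 + A x + B, where A and B are arbitrary constants fixed by the endpoint conditions.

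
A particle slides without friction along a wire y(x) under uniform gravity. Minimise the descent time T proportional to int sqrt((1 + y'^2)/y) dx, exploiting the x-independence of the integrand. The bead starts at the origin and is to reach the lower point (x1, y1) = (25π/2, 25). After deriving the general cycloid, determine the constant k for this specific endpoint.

The Lagrangian L = sqrt((1 + y'^2) / y) has no explicit x dependence, so the Beltrami identity applies:
    L − y' ∂L/∂y' = C.
Compute ∂L/∂y' = y' / sqrt(y (1 + y'^2)).
Substitute:
    sqrt((1 + y'^2)/y) − y'·y' / sqrt(y (1 + y'^2))
    = (1 + y'^2) / sqrt(y (1 + y'^2)) − y'^2 / sqrt(y (1 + y'^2))
    = 1 / sqrt(y (1 + y'^2)) = C.
Squaring and rearranging gives the first integral
    y (1 + y'^2) = 1/C^2 =: k   (constant).
Solving this first-order ODE by the substitution
    y = (k/2)(1 − cos θ)
yields the cycloid parameterisation
    x(θ) = (k/2)(θ − sin θ),   y(θ) = (k/2)(1 − cos θ).
The constant k is fixed by the endpoint condition.
Now fit the given lower endpoint (x1, y1) = (25π/2, 25). At the bottom of the first arch (θ = π), the parametric equations give
    y(π) = (k/2)(1 − cos π) = k,
    x(π) = (k/2)(π − sin π) = kπ/2.
Matching y(π) = 25 gives k = 25, consistent with x(π) = 25π/2. Therefore the specific cycloid is
    x(θ) = (25/2)(θ − sin θ),   y(θ) = (25/2)(1 − cos θ).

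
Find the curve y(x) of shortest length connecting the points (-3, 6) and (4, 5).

Arc-length functional: J[y] = ∫ sqrt(1 + (y')^2) dx.
Lagrangian L = sqrt(1 + (y')^2) has no explicit y dependence, so ∂L/∂y = 0 and the Euler-Lagrange equation gives
    d/dx( y' / sqrt(1 + (y')^2) ) = 0  ⇒  y' / sqrt(1 + (y')^2) = const.
Hence y' is constant, so y(x) is affine.
Fitting the endpoints (-3, 6) and (4, 5):
    slope m = (5 − 6) / (4 − (-3)) = -1/7,
    intercept c = 6 − m·(-3) = 39/7.
Extremal: y(x) = (-1/7) x + 39/7.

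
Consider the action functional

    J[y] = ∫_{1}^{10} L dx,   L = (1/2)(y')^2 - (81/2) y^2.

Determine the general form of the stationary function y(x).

The Lagrangian is L = (1/2)(y')^2 - (81/2) y^2.
∂L/∂y = -81y.
∂L/∂y' = y'.
The Euler-Lagrange equation d/dx(∂L/∂y') − ∂L/∂y = 0 becomes:
    y'' + 81 y = 0
General solution: y(x) = A sin(9x) + B cos(9x), where A and B are arbitrary constants fixed by the endpoint conditions.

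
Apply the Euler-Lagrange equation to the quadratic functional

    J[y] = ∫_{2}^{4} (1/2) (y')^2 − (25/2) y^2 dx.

The Lagrangian is L = (1/2) (y')^2 − (25/2) y^2.
Compute ∂L/∂y = -25y, ∂L/∂y' = y'.
The Euler-Lagrange equation d/dx(∂L/∂y') − ∂L/∂y = 0 reduces to
    y'' + 25 y = 0.
Its general solution is
    y(x) = A sin(5x) + B cos(5x),
with A, B fixed by the endpoint conditions.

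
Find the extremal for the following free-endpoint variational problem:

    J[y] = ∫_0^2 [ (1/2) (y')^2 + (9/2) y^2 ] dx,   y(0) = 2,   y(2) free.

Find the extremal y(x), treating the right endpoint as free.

The Lagrangian L = (1/2) (y')^2 + (9/2) y^2 gives
    ∂L/∂y = 9 y,   ∂L/∂y' = y'.
Euler-Lagrange: y'' − 9 y = 0.
With k = 3, the general solution is
    y(x) = A cosh(3 x) + B sinh(3 x).
Fixed left endpoint y(0) = 2 ⇒ A = 2.
The right endpoint x = 2 is free, so the natural (transversality) condition is ∂L/∂y' |_{x=2} = 0, i.e. y'(2) = 0.
Compute y'(x) = A k sinh(k x) + B k cosh(k x), so
    y'(2) = A k sinh(k·2) + B k cosh(k·2) = 0
    ⇒ B = −A tanh(k·2) = − 2 tanh(3·2).
Therefore the extremal is
    y(x) = 2 cosh(3 x) − 2 tanh(3·2) sinh(3 x).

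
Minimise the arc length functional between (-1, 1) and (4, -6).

Arc-length functional: J[y] = ∫ sqrt(1 + (y')^2) dx.
Lagrangian L = sqrt(1 + (y')^2) has no explicit y dependence, so ∂L/∂y = 0 and the Euler-Lagrange equation gives
    d/dx( y' / sqrt(1 + (y')^2) ) = 0  ⇒  y' / sqrt(1 + (y')^2) = const.
Hence y' is constant, so y(x) is affine.
Fitting the endpoints (-1, 1) and (4, -6):
    slope m = ((-6) − 1) / (4 − (-1)) = -7/5,
    intercept c = 1 − m·(-1) = -2/5.
Extremal: y(x) = (-7/5) x - 2/5.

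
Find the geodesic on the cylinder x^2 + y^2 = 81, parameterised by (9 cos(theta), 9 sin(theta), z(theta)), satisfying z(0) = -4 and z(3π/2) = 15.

Parameterise the cylinder of radius R = 9 as
    r(θ) = (9 cos θ, 9 sin θ, z(θ)).
The arc-length element is
    ds = sqrt(81 + (dz/dθ)^2) dθ,
so the Lagrangian is L = sqrt(81 + z'^2).
L depends on z' only, not on z or θ, so ∂L/∂z = 0 and
    ∂L/∂z' = z' / sqrt(81 + z'^2).
The Euler-Lagrange equation gives
    d/dθ( z' / sqrt(81 + z'^2) ) = 0,
so z' is constant. Integrating once:
    z(θ) = a θ + b,
a helix on the cylinder (a straight line when the cylinder is unrolled). The constants a, b are determined by the endpoint conditions.
With endpoint conditions z(0) = -4 and z(3π/2) = 15: from z(0) = b we get b = -4, and a·3π/2 + -4 = 15 gives a = 38/(3π), so
    z(θ) = (38/(3π)) θ − 4.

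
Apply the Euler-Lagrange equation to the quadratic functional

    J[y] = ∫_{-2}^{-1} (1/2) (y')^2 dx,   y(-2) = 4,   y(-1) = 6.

The Lagrangian is L = (1/2) (y')^2.
Compute ∂L/∂y = 0, ∂L/∂y' = y'.
The Euler-Lagrange equation d/dx(∂L/∂y') − ∂L/∂y = 0 reduces to
    y'' = 0.
Its general solution is
    y(x) = A x + B,
with A, B fixed by the endpoint conditions.
Applying the endpoint conditions y(-2) = 4 and y(-1) = 6: solve A·-2 + B = 4 and A·-1 + B = 6. Subtracting gives A(-1 − -2) = 6 − 4, so A = 2, and B = 4 − A·-2 = 8. Therefore
    y(x) = 2 x + 8.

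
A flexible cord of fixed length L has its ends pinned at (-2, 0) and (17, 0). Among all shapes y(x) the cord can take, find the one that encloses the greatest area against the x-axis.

Set up the augmented Lagrangian using a multiplier λ for the length constraint:
    F(y, y') = y − λ sqrt(1 + y'^2).
F has no explicit x dependence, so the Beltrami identity yields a first integral
    F − y' ∂F/∂y' = C.
Compute ∂F/∂y' = −λ y' / sqrt(1 + y'^2). Then
    y − λ sqrt(1 + y'^2) + λ y'^2 / sqrt(1 + y'^2) = C
    ⇒  y − λ / sqrt(1 + y'^2) = C.
Solving for y' and integrating gives
    (x − a)^2 + (y − b)^2 = λ^2,
a circular arc of radius λ. The constants a, b are determined by the endpoint conditions y(-2) = y(17) = 0, and λ is fixed implicitly by the length constraint
    ∫_{-2}^{17} sqrt(1 + y'^2) dx = L.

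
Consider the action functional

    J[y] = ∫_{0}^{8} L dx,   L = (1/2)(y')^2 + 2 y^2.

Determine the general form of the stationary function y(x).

The Lagrangian is L = (1/2)(y')^2 + 2 y^2.
∂L/∂y = 4y.
∂L/∂y' = y'.
The Euler-Lagrange equation d/dx(∂L/∂y') − ∂L/∂y = 0 becomes:
    y'' - 4 y = 0
General solution: y(x) = A e^(2x) + B e^(-2x), where A and B are arbitrary constants fixed by the endpoint conditions.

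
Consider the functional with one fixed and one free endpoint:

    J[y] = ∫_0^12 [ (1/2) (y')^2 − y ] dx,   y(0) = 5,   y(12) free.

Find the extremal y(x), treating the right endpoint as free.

The Lagrangian L = (1/2) (y')^2 − y gives
    ∂L/∂y = −1,   ∂L/∂y' = y'.
Euler-Lagrange: d/dx(y') − (−1) = 0, i.e. y'' + 1 = 0, so
    y(x) = −(1/2) x^2 + C1 x + C2.
Fixed left endpoint y(0) = 5 ⇒ C2 = 5.
The right endpoint x = 12 is free, so the natural (transversality) condition is ∂L/∂y' |_{x=12} = 0, i.e. y'(12) = 0.
Compute y'(x) = −1 x + C1, so y'(12) = −12 + C1 = 0 ⇒ C1 = 12.
Therefore the extremal is
    y(x) = −x^2/2 + 12 x + 5.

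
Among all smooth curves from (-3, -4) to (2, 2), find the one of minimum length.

Arc-length functional: J[y] = ∫ sqrt(1 + (y')^2) dx.
Lagrangian L = sqrt(1 + (y')^2) has no explicit y dependence, so ∂L/∂y = 0 and the Euler-Lagrange equation gives
    d/dx( y' / sqrt(1 + (y')^2) ) = 0  ⇒  y' / sqrt(1 + (y')^2) = const.
Hence y' is constant, so y(x) is affine.
Fitting the endpoints (-3, -4) and (2, 2):
    slope m = (2 − (-4)) / (2 − (-3)) = 6/5,
    intercept c = (-4) − m·(-3) = -2/5.
Extremal: y(x) = (6/5) x - 2/5.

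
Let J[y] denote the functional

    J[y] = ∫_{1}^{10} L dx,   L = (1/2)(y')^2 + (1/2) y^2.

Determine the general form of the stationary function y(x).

The Lagrangian is L = (1/2)(y')^2 + (1/2) y^2.
∂L/∂y = y.
∂L/∂y' = y'.
The Euler-Lagrange equation d/dx(∂L/∂y') − ∂L/∂y = 0 becomes:
    y'' - y = 0
General solution: y(x) = A e^x + B e^(-x), where A and B are arbitrary constants fixed by the endpoint conditions.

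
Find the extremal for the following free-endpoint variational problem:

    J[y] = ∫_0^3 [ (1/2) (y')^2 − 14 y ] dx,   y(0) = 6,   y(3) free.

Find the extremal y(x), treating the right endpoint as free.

The Lagrangian L = (1/2) (y')^2 − 14 y gives
    ∂L/∂y = −14,   ∂L/∂y' = y'.
Euler-Lagrange: d/dx(y') − (−14) = 0, i.e. y'' + 14 = 0, so
    y(x) = −(14/2) x^2 + C1 x + C2.
Fixed left endpoint y(0) = 6 ⇒ C2 = 6.
The right endpoint x = 3 is free, so the natural (transversality) condition is ∂L/∂y' |_{x=3} = 0, i.e. y'(3) = 0.
Compute y'(x) = −14 x + C1, so y'(3) = −42 + C1 = 0 ⇒ C1 = 42.
Therefore the extremal is
    y(x) = −7 x^2 + 42 x + 6.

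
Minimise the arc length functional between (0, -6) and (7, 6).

Arc-length functional: J[y] = ∫ sqrt(1 + (y')^2) dx.
Lagrangian L = sqrt(1 + (y')^2) has no explicit y dependence, so ∂L/∂y = 0 and the Euler-Lagrange equation gives
    d/dx( y' / sqrt(1 + (y')^2) ) = 0  ⇒  y' / sqrt(1 + (y')^2) = const.
Hence y' is constant, so y(x) is affine.
Fitting the endpoints (0, -6) and (7, 6):
    slope m = (6 − (-6)) / (7 − 0) = 12/7,
    intercept c = (-6) − m·0 = -6.
Extremal: y(x) = (12/7) x - 6.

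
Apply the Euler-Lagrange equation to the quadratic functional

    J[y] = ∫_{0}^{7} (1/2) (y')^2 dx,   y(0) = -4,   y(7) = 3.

The Lagrangian is L = (1/2) (y')^2.
Compute ∂L/∂y = 0, ∂L/∂y' = y'.
The Euler-Lagrange equation d/dx(∂L/∂y') − ∂L/∂y = 0 reduces to
    y'' = 0.
Its general solution is
    y(x) = A x + B,
with A, B fixed by the endpoint conditions.
Applying the endpoint conditions y(0) = -4 and y(7) = 3: solve A·0 + B = -4 and A·7 + B = 3. Subtracting gives A(7 − 0) = 3 − -4, so A = 1, and B = -4 − A·0 = -4. Therefore
    y(x) = x - 4.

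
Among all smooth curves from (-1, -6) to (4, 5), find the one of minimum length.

Arc-length functional: J[y] = ∫ sqrt(1 + (y')^2) dx.
Lagrangian L = sqrt(1 + (y')^2) has no explicit y dependence, so ∂L/∂y = 0 and the Euler-Lagrange equation gives
    d/dx( y' / sqrt(1 + (y')^2) ) = 0  ⇒  y' / sqrt(1 + (y')^2) = const.
Hence y' is constant, so y(x) is affine.
Fitting the endpoints (-1, -6) and (4, 5):
    slope m = (5 − (-6)) / (4 − (-1)) = 11/5,
    intercept c = (-6) − m·(-1) = -19/5.
Extremal: y(x) = (11/5) x - 19/5.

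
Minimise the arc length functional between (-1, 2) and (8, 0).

Arc-length functional: J[y] = ∫ sqrt(1 + (y')^2) dx.
Lagrangian L = sqrt(1 + (y')^2) has no explicit y dependence, so ∂L/∂y = 0 and the Euler-Lagrange equation gives
    d/dx( y' / sqrt(1 + (y')^2) ) = 0  ⇒  y' / sqrt(1 + (y')^2) = const.
Hence y' is constant, so y(x) is affine.
Fitting the endpoints (-1, 2) and (8, 0):
    slope m = (0 − 2) / (8 − (-1)) = -2/9,
    intercept c = 2 − m·(-1) = 16/9.
Extremal: y(x) = (-2/9) x + 16/9.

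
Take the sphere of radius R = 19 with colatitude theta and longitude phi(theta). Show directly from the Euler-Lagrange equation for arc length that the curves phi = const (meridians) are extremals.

On the sphere of radius R = 19 with spherical coordinates (θ, φ), the induced metric is
    ds^2 = 361(dθ^2 + sin^2(θ) dφ^2).
Using θ as the parameter, the arc-length functional becomes
    J[φ] = ∫ 19 sqrt(1 + sin^2(θ) (dφ/dθ)^2) dθ.
So L = 19 sqrt(1 + sin^2(θ) φ'^2). Compute
    ∂L/∂φ = 0  (L has no explicit φ dependence),
    ∂L/∂φ' = 19 sin^2(θ) φ' / sqrt(1 + sin^2(θ) φ'^2).
For the candidate φ(θ) = c (constant), φ' = 0, so ∂L/∂φ' evaluated along the candidate vanishes, and ∂L/∂φ is identically zero. Hence
    d/dθ(∂L/∂φ') − ∂L/∂φ = 0
is satisfied. Therefore meridians φ = const are extremals of arc length — they are geodesics on the sphere.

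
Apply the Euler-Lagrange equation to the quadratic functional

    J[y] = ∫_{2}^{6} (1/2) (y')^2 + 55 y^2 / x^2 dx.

The Lagrangian is L = (1/2) (y')^2 + 55 y^2 / x^2.
Compute ∂L/∂y = 110y/x^2, ∂L/∂y' = y'.
The Euler-Lagrange equation d/dx(∂L/∂y') − ∂L/∂y = 0 reduces to
    y'' − 110/x^2 · y = 0  (x > 0).
Its general solution is
    y(x) = A x^11 + B x^(-10),
with A, B fixed by the endpoint conditions.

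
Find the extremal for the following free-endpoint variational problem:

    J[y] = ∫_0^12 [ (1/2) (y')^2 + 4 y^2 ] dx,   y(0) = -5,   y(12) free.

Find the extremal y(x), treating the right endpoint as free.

The Lagrangian L = (1/2) (y')^2 + 4 y^2 gives
    ∂L/∂y = 8 y,   ∂L/∂y' = y'.
Euler-Lagrange: y'' − 8 y = 0.
With k = sqrt(8), the general solution is
    y(x) = A cosh(sqrt(8) x) + B sinh(sqrt(8) x).
Fixed left endpoint y(0) = -5 ⇒ A = -5.
The right endpoint x = 12 is free, so the natural (transversality) condition is ∂L/∂y' |_{x=12} = 0, i.e. y'(12) = 0.
Compute y'(x) = A k sinh(k x) + B k cosh(k x), so
    y'(12) = A k sinh(k·12) + B k cosh(k·12) = 0
    ⇒ B = −A tanh(k·12) = 5 tanh(sqrt(8)·12).
Therefore the extremal is
    y(x) = −5 cosh(sqrt(8) x) + 5 tanh(sqrt(8)·12) sinh(sqrt(8) x).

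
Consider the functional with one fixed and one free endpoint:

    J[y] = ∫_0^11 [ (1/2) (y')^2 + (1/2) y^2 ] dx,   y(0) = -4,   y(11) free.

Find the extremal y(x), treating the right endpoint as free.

The Lagrangian L = (1/2) (y')^2 + (1/2) y^2 gives
    ∂L/∂y = 1 y,   ∂L/∂y' = y'.
Euler-Lagrange: y'' − y = 0.
With k = 1, the general solution is
    y(x) = A cosh(x) + B sinh(x).
Fixed left endpoint y(0) = -4 ⇒ A = -4.
The right endpoint x = 11 is free, so the natural (transversality) condition is ∂L/∂y' |_{x=11} = 0, i.e. y'(11) = 0.
Compute y'(x) = A k sinh(k x) + B k cosh(k x), so
    y'(11) = A k sinh(k·11) + B k cosh(k·11) = 0
    ⇒ B = −A tanh(k·11) = 4 tanh(1·11).
Therefore the extremal is
    y(x) = −4 cosh(1 x) + 4 tanh(1·11) sinh(1 x).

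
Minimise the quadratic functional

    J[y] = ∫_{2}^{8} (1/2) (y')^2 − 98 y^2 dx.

The Lagrangian is L = (1/2) (y')^2 − 98 y^2.
Compute ∂L/∂y = -196y, ∂L/∂y' = y'.
The Euler-Lagrange equation d/dx(∂L/∂y') − ∂L/∂y = 0 reduces to
    y'' + 196 y = 0.
Its general solution is
    y(x) = A sin(14x) + B cos(14x),
with A, B fixed by the endpoint conditions.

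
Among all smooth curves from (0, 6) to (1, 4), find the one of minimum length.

Arc-length functional: J[y] = ∫ sqrt(1 + (y')^2) dx.
Lagrangian L = sqrt(1 + (y')^2) has no explicit y dependence, so ∂L/∂y = 0 and the Euler-Lagrange equation gives
    d/dx( y' / sqrt(1 + (y')^2) ) = 0  ⇒  y' / sqrt(1 + (y')^2) = const.
Hence y' is constant, so y(x) is affine.
Fitting the endpoints (0, 6) and (1, 4):
    slope m = (4 − 6) / (1 − 0) = -2,
    intercept c = 6 − m·0 = 6.
Extremal: y(x) = -2 x + 6.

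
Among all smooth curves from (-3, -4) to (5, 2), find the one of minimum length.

Arc-length functional: J[y] = ∫ sqrt(1 + (y')^2) dx.
Lagrangian L = sqrt(1 + (y')^2) has no explicit y dependence, so ∂L/∂y = 0 and the Euler-Lagrange equation gives
    d/dx( y' / sqrt(1 + (y')^2) ) = 0  ⇒  y' / sqrt(1 + (y')^2) = const.
Hence y' is constant, so y(x) is affine.
Fitting the endpoints (-3, -4) and (5, 2):
    slope m = (2 − (-4)) / (5 − (-3)) = 3/4,
    intercept c = (-4) − m·(-3) = -7/4.
Extremal: y(x) = (3/4) x - 7/4.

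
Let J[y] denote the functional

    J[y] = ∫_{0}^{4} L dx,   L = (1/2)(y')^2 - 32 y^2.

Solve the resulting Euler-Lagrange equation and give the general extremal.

The Lagrangian is L = (1/2)(y')^2 - 32 y^2.
∂L/∂y = -64y.
∂L/∂y' = y'.
The Euler-Lagrange equation d/dx(∂L/∂y') − ∂L/∂y = 0 becomes:
    y'' + 64 y = 0
General solution: y(x) = A sin(8x) + B cos(8x), where A and B are arbitrary constants fixed by the endpoint conditions.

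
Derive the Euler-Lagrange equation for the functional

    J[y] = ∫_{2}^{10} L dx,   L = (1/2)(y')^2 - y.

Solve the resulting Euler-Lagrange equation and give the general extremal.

The Lagrangian is L = (1/2)(y')^2 - y.
∂L/∂y = -1.
∂L/∂y' = y'.
The Euler-Lagrange equation d/dx(∂L/∂y') − ∂L/∂y = 0 becomes:
    y'' + 1 = 0
General solution: y(x) = -x^2/2 + A x + B, where A and B are arbitrary constants fixed by the endpoint conditions.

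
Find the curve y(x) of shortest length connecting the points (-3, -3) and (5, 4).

Arc-length functional: J[y] = ∫ sqrt(1 + (y')^2) dx.
Lagrangian L = sqrt(1 + (y')^2) has no explicit y dependence, so ∂L/∂y = 0 and the Euler-Lagrange equation gives
    d/dx( y' / sqrt(1 + (y')^2) ) = 0  ⇒  y' / sqrt(1 + (y')^2) = const.
Hence y' is constant, so y(x) is affine.
Fitting the endpoints (-3, -3) and (5, 4):
    slope m = (4 − (-3)) / (5 − (-3)) = 7/8,
    intercept c = (-3) − m·(-3) = -3/8.
Extremal: y(x) = (7/8) x - 3/8.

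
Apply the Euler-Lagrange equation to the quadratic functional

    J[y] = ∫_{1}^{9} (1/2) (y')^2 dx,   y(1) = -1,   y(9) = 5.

The Lagrangian is L = (1/2) (y')^2.
Compute ∂L/∂y = 0, ∂L/∂y' = y'.
The Euler-Lagrange equation d/dx(∂L/∂y') − ∂L/∂y = 0 reduces to
    y'' = 0.
Its general solution is
    y(x) = A x + B,
with A, B fixed by the endpoint conditions.
Applying the endpoint conditions y(1) = -1 and y(9) = 5: solve A·1 + B = -1 and A·9 + B = 5. Subtracting gives A(9 − 1) = 5 − -1, so A = 3/4, and B = -1 − A·1 = -7/4. Therefore
    y(x) = (3/4) x - 7/4.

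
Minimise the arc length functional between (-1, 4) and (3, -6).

Arc-length functional: J[y] = ∫ sqrt(1 + (y')^2) dx.
Lagrangian L = sqrt(1 + (y')^2) has no explicit y dependence, so ∂L/∂y = 0 and the Euler-Lagrange equation gives
    d/dx( y' / sqrt(1 + (y')^2) ) = 0  ⇒  y' / sqrt(1 + (y')^2) = const.
Hence y' is constant, so y(x) is affine.
Fitting the endpoints (-1, 4) and (3, -6):
    slope m = ((-6) − 4) / (3 − (-1)) = -5/2,
    intercept c = 4 − m·(-1) = 3/2.
Extremal: y(x) = (-5/2) x + 3/2.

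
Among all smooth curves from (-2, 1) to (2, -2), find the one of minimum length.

Arc-length functional: J[y] = ∫ sqrt(1 + (y')^2) dx.
Lagrangian L = sqrt(1 + (y')^2) has no explicit y dependence, so ∂L/∂y = 0 and the Euler-Lagrange equation gives
    d/dx( y' / sqrt(1 + (y')^2) ) = 0  ⇒  y' / sqrt(1 + (y')^2) = const.
Hence y' is constant, so y(x) is affine.
Fitting the endpoints (-2, 1) and (2, -2):
    slope m = ((-2) − 1) / (2 − (-2)) = -3/4,
    intercept c = 1 − m·(-2) = -1/2.
Extremal: y(x) = (-3/4) x - 1/2.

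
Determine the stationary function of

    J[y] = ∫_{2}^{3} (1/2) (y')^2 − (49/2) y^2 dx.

The Lagrangian is L = (1/2) (y')^2 − (49/2) y^2.
Compute ∂L/∂y = -49y, ∂L/∂y' = y'.
The Euler-Lagrange equation d/dx(∂L/∂y') − ∂L/∂y = 0 reduces to
    y'' + 49 y = 0.
Its general solution is
    y(x) = A sin(7x) + B cos(7x),
with A, B fixed by the endpoint conditions.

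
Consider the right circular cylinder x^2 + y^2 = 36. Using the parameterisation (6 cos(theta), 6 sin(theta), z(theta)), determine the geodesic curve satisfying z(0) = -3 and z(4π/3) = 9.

Parameterise the cylinder of radius R = 6 as
    r(θ) = (6 cos θ, 6 sin θ, z(θ)).
The arc-length element is
    ds = sqrt(36 + (dz/dθ)^2) dθ,
so the Lagrangian is L = sqrt(36 + z'^2).
L depends on z' only, not on z or θ, so ∂L/∂z = 0 and
    ∂L/∂z' = z' / sqrt(36 + z'^2).
The Euler-Lagrange equation gives
    d/dθ( z' / sqrt(36 + z'^2) ) = 0,
so z' is constant. Integrating once:
    z(θ) = a θ + b,
a helix on the cylinder (a straight line when the cylinder is unrolled). The constants a, b are determined by the endpoint conditions.
With endpoint conditions z(0) = -3 and z(4π/3) = 9: from z(0) = b we get b = -3, and a·4π/3 + -3 = 9 gives a = 9/π, so
    z(θ) = (9/π) θ − 3.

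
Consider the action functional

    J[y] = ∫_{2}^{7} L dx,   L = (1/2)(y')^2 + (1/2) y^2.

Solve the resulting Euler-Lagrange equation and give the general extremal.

The Lagrangian is L = (1/2)(y')^2 + (1/2) y^2.
∂L/∂y = y.
∂L/∂y' = y'.
The Euler-Lagrange equation d/dx(∂L/∂y') − ∂L/∂y = 0 becomes:
    y'' - y = 0
General solution: y(x) = A e^x + B e^(-x), where A and B are arbitrary constants fixed by the endpoint conditions.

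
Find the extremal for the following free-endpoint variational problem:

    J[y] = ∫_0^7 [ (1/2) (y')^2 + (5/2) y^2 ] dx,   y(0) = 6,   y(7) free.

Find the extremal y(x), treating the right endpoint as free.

The Lagrangian L = (1/2) (y')^2 + (5/2) y^2 gives
    ∂L/∂y = 5 y,   ∂L/∂y' = y'.
Euler-Lagrange: y'' − 5 y = 0.
With k = sqrt(5), the general solution is
    y(x) = A cosh(sqrt(5) x) + B sinh(sqrt(5) x).
Fixed left endpoint y(0) = 6 ⇒ A = 6.
The right endpoint x = 7 is free, so the natural (transversality) condition is ∂L/∂y' |_{x=7} = 0, i.e. y'(7) = 0.
Compute y'(x) = A k sinh(k x) + B k cosh(k x), so
    y'(7) = A k sinh(k·7) + B k cosh(k·7) = 0
    ⇒ B = −A tanh(k·7) = − 6 tanh(sqrt(5)·7).
Therefore the extremal is
    y(x) = 6 cosh(sqrt(5) x) − 6 tanh(sqrt(5)·7) sinh(sqrt(5) x).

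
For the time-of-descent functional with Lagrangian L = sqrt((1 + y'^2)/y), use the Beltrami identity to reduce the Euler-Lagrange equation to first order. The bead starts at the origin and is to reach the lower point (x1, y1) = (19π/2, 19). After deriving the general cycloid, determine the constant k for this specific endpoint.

The Lagrangian L = sqrt((1 + y'^2) / y) has no explicit x dependence, so the Beltrami identity applies:
    L − y' ∂L/∂y' = C.
Compute ∂L/∂y' = y' / sqrt(y (1 + y'^2)).
Substitute:
    sqrt((1 + y'^2)/y) − y'·y' / sqrt(y (1 + y'^2))
    = (1 + y'^2) / sqrt(y (1 + y'^2)) − y'^2 / sqrt(y (1 + y'^2))
    = 1 / sqrt(y (1 + y'^2)) = C.
Squaring and rearranging gives the first integral
    y (1 + y'^2) = 1/C^2 =: k   (constant).
Solving this first-order ODE by the substitution
    y = (k/2)(1 − cos θ)
yields the cycloid parameterisation
    x(θ) = (k/2)(θ − sin θ),   y(θ) = (k/2)(1 − cos θ).
The constant k is fixed by the endpoint condition.
Now fit the given lower endpoint (x1, y1) = (19π/2, 19). At the bottom of the first arch (θ = π), the parametric equations give
    y(π) = (k/2)(1 − cos π) = k,
    x(π) = (k/2)(π − sin π) = kπ/2.
Matching y(π) = 19 gives k = 19, consistent with x(π) = 19π/2. Therefore the specific cycloid is
    x(θ) = (19/2)(θ − sin θ),   y(θ) = (19/2)(1 − cos θ).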